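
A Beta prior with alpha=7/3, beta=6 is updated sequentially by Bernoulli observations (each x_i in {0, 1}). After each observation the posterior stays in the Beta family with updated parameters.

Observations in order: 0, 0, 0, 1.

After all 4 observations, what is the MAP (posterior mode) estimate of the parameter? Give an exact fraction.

obs 1: x=0 → posterior Beta(7/3, 7)
obs 2: x=0 → posterior Beta(7/3, 8)
obs 3: x=0 → posterior Beta(7/3, 9)
obs 4: x=1 → posterior Beta(10/3, 9)

7/31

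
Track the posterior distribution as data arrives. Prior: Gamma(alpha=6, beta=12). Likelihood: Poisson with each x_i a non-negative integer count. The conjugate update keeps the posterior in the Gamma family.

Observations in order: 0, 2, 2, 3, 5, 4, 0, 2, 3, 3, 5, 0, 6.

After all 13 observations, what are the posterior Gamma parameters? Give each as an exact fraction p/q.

alpha=41, beta=25

obs 1: x=0 → posterior Gamma(6, 13)
obs 2: x=2 → posterior Gamma(8, 14)
obs 3: x=2 → posterior Gamma(10, 15)
obs 4: x=3 → posterior Gamma(13, 16)
obs 5: x=5 → posterior Gamma(18, 17)
obs 6: x=4 → posterior Gamma(22, 18)
obs 7: x=0 → posterior Gamma(22, 19)
obs 8: x=2 → posterior Gamma(24, 20)
obs 9: x=3 → posterior Gamma(27, 21)
obs 10: x=3 → posterior Gamma(30, 22)
obs 11: x=5 → posterior Gamma(35, 23)
obs 12: x=0 → posterior Gamma(35, 24)
obs 13: x=6 → posterior Gamma(41, 25)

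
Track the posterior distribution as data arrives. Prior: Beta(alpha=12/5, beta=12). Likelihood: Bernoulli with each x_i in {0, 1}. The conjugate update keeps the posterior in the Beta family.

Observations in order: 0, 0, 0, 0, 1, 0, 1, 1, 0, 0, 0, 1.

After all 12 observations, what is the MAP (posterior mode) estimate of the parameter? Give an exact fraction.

obs 1: x=0 → posterior Beta(12/5, 13)
obs 2: x=0 → posterior Beta(12/5, 14)
obs 3: x=0 → posterior Beta(12/5, 15)
obs 4: x=0 → posterior Beta(12/5, 16)
obs 5: x=1 → posterior Beta(17/5, 16)
obs 6: x=0 → posterior Beta(17/5, 17)
obs 7: x=1 → posterior Beta(22/5, 17)
obs 8: x=1 → posterior Beta(27/5, 17)
obs 9: x=0 → posterior Beta(27/5, 18)
obs 10: x=0 → posterior Beta(27/5, 19)
obs 11: x=0 → posterior Beta(27/5, 20)
obs 12: x=1 → posterior Beta(32/5, 20)

27/122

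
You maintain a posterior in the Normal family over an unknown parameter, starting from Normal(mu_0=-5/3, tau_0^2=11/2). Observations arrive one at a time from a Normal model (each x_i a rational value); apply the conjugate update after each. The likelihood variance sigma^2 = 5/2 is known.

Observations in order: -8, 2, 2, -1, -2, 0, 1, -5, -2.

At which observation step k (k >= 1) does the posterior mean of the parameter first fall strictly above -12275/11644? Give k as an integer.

obs 1: x=-8 → posterior Normal(-289/48, 55/32)
obs 2: x=2 → posterior Normal(-223/81, 55/54)
obs 3: x=2 → posterior Normal(-157/114, 55/76)
obs 4: x=-1 → posterior Normal(-190/147, 55/98)
obs 5: x=-2 → posterior Normal(-64/45, 11/24)
obs 6: x=0 → posterior Normal(-256/213, 55/142)
obs 7: x=1 → posterior Normal(-223/246, 55/164)
obs 8: x=-5 → posterior Normal(-388/279, 55/186)
obs 9: x=-2 → posterior Normal(-227/156, 55/208)

k = 7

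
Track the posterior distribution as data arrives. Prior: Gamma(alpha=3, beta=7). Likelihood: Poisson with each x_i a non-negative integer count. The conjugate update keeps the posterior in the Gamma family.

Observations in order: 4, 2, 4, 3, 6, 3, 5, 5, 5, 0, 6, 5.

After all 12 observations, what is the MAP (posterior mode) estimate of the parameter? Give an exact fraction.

50/19

obs 1: x=4 → posterior Gamma(7, 8)
obs 2: x=2 → posterior Gamma(9, 9)
obs 3: x=4 → posterior Gamma(13, 10)
obs 4: x=3 → posterior Gamma(16, 11)
obs 5: x=6 → posterior Gamma(22, 12)
obs 6: x=3 → posterior Gamma(25, 13)
obs 7: x=5 → posterior Gamma(30, 14)
obs 8: x=5 → posterior Gamma(35, 15)
obs 9: x=5 → posterior Gamma(40, 16)
obs 10: x=0 → posterior Gamma(40, 17)
obs 11: x=6 → posterior Gamma(46, 18)
obs 12: x=5 → posterior Gamma(51, 19)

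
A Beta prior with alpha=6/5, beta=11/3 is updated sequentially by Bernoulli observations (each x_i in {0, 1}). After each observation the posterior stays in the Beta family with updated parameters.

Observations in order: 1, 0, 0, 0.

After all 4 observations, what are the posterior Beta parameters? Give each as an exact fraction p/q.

alpha=11/5, beta=20/3

obs 1: x=1 → posterior Beta(11/5, 11/3)
obs 2: x=0 → posterior Beta(11/5, 14/3)
obs 3: x=0 → posterior Beta(11/5, 17/3)
obs 4: x=0 → posterior Beta(11/5, 20/3)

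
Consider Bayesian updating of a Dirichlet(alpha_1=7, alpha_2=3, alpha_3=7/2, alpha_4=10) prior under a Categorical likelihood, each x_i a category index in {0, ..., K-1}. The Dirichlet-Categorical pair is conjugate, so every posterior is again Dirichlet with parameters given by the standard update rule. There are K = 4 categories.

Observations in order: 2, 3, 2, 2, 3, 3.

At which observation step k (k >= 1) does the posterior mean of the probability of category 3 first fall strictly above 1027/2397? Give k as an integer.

k = 2

obs 1: x=2 → posterior Dirichlet(7, 3, 9/2, 10)
obs 2: x=3 → posterior Dirichlet(7, 3, 9/2, 11)
obs 3: x=2 → posterior Dirichlet(7, 3, 11/2, 11)
obs 4: x=2 → posterior Dirichlet(7, 3, 13/2, 11)
obs 5: x=3 → posterior Dirichlet(7, 3, 13/2, 12)
obs 6: x=3 → posterior Dirichlet(7, 3, 13/2, 13)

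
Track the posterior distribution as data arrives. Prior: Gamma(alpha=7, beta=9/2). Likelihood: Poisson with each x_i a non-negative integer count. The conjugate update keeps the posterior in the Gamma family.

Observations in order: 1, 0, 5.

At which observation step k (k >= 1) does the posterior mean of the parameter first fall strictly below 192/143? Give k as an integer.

obs 1: x=1 → posterior Gamma(8, 11/2)
obs 2: x=0 → posterior Gamma(8, 13/2)
obs 3: x=5 → posterior Gamma(13, 15/2)

k = 2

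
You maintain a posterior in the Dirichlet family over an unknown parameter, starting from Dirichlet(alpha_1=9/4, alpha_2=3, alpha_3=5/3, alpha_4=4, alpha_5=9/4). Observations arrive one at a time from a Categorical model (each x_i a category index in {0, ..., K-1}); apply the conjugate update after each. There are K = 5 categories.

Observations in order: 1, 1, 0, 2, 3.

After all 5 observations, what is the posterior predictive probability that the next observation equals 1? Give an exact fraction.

obs 1: x=1 → posterior Dirichlet(9/4, 4, 5/3, 4, 9/4)
obs 2: x=1 → posterior Dirichlet(9/4, 5, 5/3, 4, 9/4)
obs 3: x=0 → posterior Dirichlet(13/4, 5, 5/3, 4, 9/4)
obs 4: x=2 → posterior Dirichlet(13/4, 5, 8/3, 4, 9/4)
obs 5: x=3 → posterior Dirichlet(13/4, 5, 8/3, 5, 9/4)

30/109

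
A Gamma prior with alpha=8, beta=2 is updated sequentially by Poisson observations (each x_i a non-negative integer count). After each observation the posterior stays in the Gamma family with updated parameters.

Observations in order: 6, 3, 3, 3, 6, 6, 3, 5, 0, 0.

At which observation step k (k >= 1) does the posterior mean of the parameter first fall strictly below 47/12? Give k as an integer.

obs 1: x=6 → posterior Gamma(14, 3)
obs 2: x=3 → posterior Gamma(17, 4)
obs 3: x=3 → posterior Gamma(20, 5)
obs 4: x=3 → posterior Gamma(23, 6)
obs 5: x=6 → posterior Gamma(29, 7)
obs 6: x=6 → posterior Gamma(35, 8)
obs 7: x=3 → posterior Gamma(38, 9)
obs 8: x=5 → posterior Gamma(43, 10)
obs 9: x=0 → posterior Gamma(43, 11)
obs 10: x=0 → posterior Gamma(43, 12)

k = 4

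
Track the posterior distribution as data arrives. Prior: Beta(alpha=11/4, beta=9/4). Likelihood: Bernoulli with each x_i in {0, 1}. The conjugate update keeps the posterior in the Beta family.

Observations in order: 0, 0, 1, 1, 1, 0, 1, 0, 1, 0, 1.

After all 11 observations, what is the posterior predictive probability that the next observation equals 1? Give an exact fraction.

obs 1: x=0 → posterior Beta(11/4, 13/4)
obs 2: x=0 → posterior Beta(11/4, 17/4)
obs 3: x=1 → posterior Beta(15/4, 17/4)
obs 4: x=1 → posterior Beta(19/4, 17/4)
obs 5: x=1 → posterior Beta(23/4, 17/4)
obs 6: x=0 → posterior Beta(23/4, 21/4)
obs 7: x=1 → posterior Beta(27/4, 21/4)
obs 8: x=0 → posterior Beta(27/4, 25/4)
obs 9: x=1 → posterior Beta(31/4, 25/4)
obs 10: x=0 → posterior Beta(31/4, 29/4)
obs 11: x=1 → posterior Beta(35/4, 29/4)

35/64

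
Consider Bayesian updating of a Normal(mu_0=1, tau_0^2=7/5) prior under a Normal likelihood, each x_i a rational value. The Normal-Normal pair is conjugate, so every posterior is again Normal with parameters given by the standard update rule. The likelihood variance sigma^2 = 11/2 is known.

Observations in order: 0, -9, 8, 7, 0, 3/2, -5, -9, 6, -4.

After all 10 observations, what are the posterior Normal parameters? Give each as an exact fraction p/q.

obs 1: x=0 → posterior Normal(55/69, 77/69)
obs 2: x=-9 → posterior Normal(-71/83, 77/83)
obs 3: x=8 → posterior Normal(41/97, 77/97)
obs 4: x=7 → posterior Normal(139/111, 77/111)
obs 5: x=0 → posterior Normal(139/125, 77/125)
obs 6: x=3/2 → posterior Normal(160/139, 77/139)
obs 7: x=-5 → posterior Normal(10/17, 77/153)
obs 8: x=-9 → posterior Normal(-36/167, 77/167)
obs 9: x=6 → posterior Normal(48/181, 77/181)
obs 10: x=-4 → posterior Normal(-8/195, 77/195)

mu_0=-8/195, tau_0^2=77/195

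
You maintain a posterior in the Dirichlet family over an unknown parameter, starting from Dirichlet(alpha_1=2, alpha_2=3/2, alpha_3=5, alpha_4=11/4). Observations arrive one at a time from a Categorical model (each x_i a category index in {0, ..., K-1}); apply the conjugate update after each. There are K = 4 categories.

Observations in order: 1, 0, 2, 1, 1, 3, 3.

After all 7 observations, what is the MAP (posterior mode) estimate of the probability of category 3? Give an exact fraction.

obs 1: x=1 → posterior Dirichlet(2, 5/2, 5, 11/4)
obs 2: x=0 → posterior Dirichlet(3, 5/2, 5, 11/4)
obs 3: x=2 → posterior Dirichlet(3, 5/2, 6, 11/4)
obs 4: x=1 → posterior Dirichlet(3, 7/2, 6, 11/4)
obs 5: x=1 → posterior Dirichlet(3, 9/2, 6, 11/4)
obs 6: x=3 → posterior Dirichlet(3, 9/2, 6, 15/4)
obs 7: x=3 → posterior Dirichlet(3, 9/2, 6, 19/4)

5/19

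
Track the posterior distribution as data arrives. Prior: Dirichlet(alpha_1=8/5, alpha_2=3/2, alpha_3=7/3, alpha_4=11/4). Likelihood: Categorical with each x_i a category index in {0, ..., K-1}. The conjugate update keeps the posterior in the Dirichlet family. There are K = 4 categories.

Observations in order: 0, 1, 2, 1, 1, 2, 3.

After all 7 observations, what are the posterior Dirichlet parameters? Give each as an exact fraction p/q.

alpha_1=13/5, alpha_2=9/2, alpha_3=13/3, alpha_4=15/4

obs 1: x=0 → posterior Dirichlet(13/5, 3/2, 7/3, 11/4)
obs 2: x=1 → posterior Dirichlet(13/5, 5/2, 7/3, 11/4)
obs 3: x=2 → posterior Dirichlet(13/5, 5/2, 10/3, 11/4)
obs 4: x=1 → posterior Dirichlet(13/5, 7/2, 10/3, 11/4)
obs 5: x=1 → posterior Dirichlet(13/5, 9/2, 10/3, 11/4)
obs 6: x=2 → posterior Dirichlet(13/5, 9/2, 13/3, 11/4)
obs 7: x=3 → posterior Dirichlet(13/5, 9/2, 13/3, 15/4)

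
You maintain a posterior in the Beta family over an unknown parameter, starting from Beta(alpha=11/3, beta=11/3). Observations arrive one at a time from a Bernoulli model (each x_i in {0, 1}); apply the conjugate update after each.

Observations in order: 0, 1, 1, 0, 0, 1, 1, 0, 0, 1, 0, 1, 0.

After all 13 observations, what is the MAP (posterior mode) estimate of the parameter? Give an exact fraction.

26/55

obs 1: x=0 → posterior Beta(11/3, 14/3)
obs 2: x=1 → posterior Beta(14/3, 14/3)
obs 3: x=1 → posterior Beta(17/3, 14/3)
obs 4: x=0 → posterior Beta(17/3, 17/3)
obs 5: x=0 → posterior Beta(17/3, 20/3)
obs 6: x=1 → posterior Beta(20/3, 20/3)
obs 7: x=1 → posterior Beta(23/3, 20/3)
obs 8: x=0 → posterior Beta(23/3, 23/3)
obs 9: x=0 → posterior Beta(23/3, 26/3)
obs 10: x=1 → posterior Beta(26/3, 26/3)
obs 11: x=0 → posterior Beta(26/3, 29/3)
obs 12: x=1 → posterior Beta(29/3, 29/3)
obs 13: x=0 → posterior Beta(29/3, 32/3)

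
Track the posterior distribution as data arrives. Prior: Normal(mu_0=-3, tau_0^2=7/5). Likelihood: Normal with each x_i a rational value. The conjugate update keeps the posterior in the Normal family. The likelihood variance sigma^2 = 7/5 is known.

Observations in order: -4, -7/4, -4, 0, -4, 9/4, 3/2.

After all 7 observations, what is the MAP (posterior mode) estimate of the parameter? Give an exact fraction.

-13/8

obs 1: x=-4 → posterior Normal(-7/2, 7/10)
obs 2: x=-7/4 → posterior Normal(-35/12, 7/15)
obs 3: x=-4 → posterior Normal(-51/16, 7/20)
obs 4: x=0 → posterior Normal(-51/20, 7/25)
obs 5: x=-4 → posterior Normal(-67/24, 7/30)
obs 6: x=9/4 → posterior Normal(-29/14, 1/5)
obs 7: x=3/2 → posterior Normal(-13/8, 7/40)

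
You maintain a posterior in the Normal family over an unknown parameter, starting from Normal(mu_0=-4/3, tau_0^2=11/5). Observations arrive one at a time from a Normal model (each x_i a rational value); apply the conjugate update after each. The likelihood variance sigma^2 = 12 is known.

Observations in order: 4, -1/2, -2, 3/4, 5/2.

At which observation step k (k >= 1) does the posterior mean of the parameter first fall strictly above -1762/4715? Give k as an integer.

obs 1: x=4 → posterior Normal(-36/71, 132/71)
obs 2: x=-1/2 → posterior Normal(-83/164, 66/41)
obs 3: x=-2 → posterior Normal(-127/186, 44/31)
obs 4: x=3/4 → posterior Normal(-17/32, 33/26)
obs 5: x=5/2 → posterior Normal(-111/460, 132/115)

k = 5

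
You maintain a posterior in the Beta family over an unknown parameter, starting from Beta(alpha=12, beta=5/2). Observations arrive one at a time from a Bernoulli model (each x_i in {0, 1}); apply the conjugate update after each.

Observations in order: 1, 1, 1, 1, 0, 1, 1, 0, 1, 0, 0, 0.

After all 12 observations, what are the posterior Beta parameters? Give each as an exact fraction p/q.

obs 1: x=1 → posterior Beta(13, 5/2)
obs 2: x=1 → posterior Beta(14, 5/2)
obs 3: x=1 → posterior Beta(15, 5/2)
obs 4: x=1 → posterior Beta(16, 5/2)
obs 5: x=0 → posterior Beta(16, 7/2)
obs 6: x=1 → posterior Beta(17, 7/2)
obs 7: x=1 → posterior Beta(18, 7/2)
obs 8: x=0 → posterior Beta(18, 9/2)
obs 9: x=1 → posterior Beta(19, 9/2)
obs 10: x=0 → posterior Beta(19, 11/2)
obs 11: x=0 → posterior Beta(19, 13/2)
obs 12: x=0 → posterior Beta(19, 15/2)

alpha=19, beta=15/2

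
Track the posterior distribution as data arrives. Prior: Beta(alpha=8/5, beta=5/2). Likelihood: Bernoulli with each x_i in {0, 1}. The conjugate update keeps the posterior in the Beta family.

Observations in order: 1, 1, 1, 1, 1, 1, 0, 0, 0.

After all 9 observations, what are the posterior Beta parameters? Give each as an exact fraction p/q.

obs 1: x=1 → posterior Beta(13/5, 5/2)
obs 2: x=1 → posterior Beta(18/5, 5/2)
obs 3: x=1 → posterior Beta(23/5, 5/2)
obs 4: x=1 → posterior Beta(28/5, 5/2)
obs 5: x=1 → posterior Beta(33/5, 5/2)
obs 6: x=1 → posterior Beta(38/5, 5/2)
obs 7: x=0 → posterior Beta(38/5, 7/2)
obs 8: x=0 → posterior Beta(38/5, 9/2)
obs 9: x=0 → posterior Beta(38/5, 11/2)

alpha=38/5, beta=11/2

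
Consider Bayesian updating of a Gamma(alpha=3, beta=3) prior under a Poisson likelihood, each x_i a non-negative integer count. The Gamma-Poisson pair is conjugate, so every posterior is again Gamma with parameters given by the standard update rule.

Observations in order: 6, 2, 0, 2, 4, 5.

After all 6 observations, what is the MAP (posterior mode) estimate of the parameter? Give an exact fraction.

obs 1: x=6 → posterior Gamma(9, 4)
obs 2: x=2 → posterior Gamma(11, 5)
obs 3: x=0 → posterior Gamma(11, 6)
obs 4: x=2 → posterior Gamma(13, 7)
obs 5: x=4 → posterior Gamma(17, 8)
obs 6: x=5 → posterior Gamma(22, 9)

7/3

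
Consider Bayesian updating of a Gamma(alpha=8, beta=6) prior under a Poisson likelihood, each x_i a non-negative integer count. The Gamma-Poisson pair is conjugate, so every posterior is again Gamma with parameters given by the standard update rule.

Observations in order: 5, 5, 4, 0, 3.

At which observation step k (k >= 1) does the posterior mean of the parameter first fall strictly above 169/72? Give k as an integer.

k = 3

obs 1: x=5 → posterior Gamma(13, 7)
obs 2: x=5 → posterior Gamma(18, 8)
obs 3: x=4 → posterior Gamma(22, 9)
obs 4: x=0 → posterior Gamma(22, 10)
obs 5: x=3 → posterior Gamma(25, 11)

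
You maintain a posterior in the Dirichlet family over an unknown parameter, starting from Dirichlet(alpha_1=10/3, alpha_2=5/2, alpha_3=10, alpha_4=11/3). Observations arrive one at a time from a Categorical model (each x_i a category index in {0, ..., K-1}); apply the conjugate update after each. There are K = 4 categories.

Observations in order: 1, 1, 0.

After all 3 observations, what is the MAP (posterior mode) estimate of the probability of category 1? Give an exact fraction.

obs 1: x=1 → posterior Dirichlet(10/3, 7/2, 10, 11/3)
obs 2: x=1 → posterior Dirichlet(10/3, 9/2, 10, 11/3)
obs 3: x=0 → posterior Dirichlet(13/3, 9/2, 10, 11/3)

7/37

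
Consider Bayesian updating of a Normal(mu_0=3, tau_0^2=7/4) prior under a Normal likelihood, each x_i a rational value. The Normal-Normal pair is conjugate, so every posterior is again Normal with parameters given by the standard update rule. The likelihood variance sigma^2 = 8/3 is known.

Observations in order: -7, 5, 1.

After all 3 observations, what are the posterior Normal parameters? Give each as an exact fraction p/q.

mu_0=15/19, tau_0^2=56/95

obs 1: x=-7 → posterior Normal(-51/53, 56/53)
obs 2: x=5 → posterior Normal(27/37, 28/37)
obs 3: x=1 → posterior Normal(15/19, 56/95)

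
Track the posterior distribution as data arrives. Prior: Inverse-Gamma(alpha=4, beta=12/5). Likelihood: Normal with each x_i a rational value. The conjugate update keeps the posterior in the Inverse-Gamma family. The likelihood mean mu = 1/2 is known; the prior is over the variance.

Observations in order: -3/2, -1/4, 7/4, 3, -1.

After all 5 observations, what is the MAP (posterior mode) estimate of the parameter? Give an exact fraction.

obs 1: x=-3/2 → posterior Inverse-Gamma(9/2, 22/5)
obs 2: x=-1/4 → posterior Inverse-Gamma(5, 749/160)
obs 3: x=7/4 → posterior Inverse-Gamma(11/2, 437/80)
obs 4: x=3 → posterior Inverse-Gamma(6, 687/80)
obs 5: x=-1 → posterior Inverse-Gamma(13/2, 777/80)

259/200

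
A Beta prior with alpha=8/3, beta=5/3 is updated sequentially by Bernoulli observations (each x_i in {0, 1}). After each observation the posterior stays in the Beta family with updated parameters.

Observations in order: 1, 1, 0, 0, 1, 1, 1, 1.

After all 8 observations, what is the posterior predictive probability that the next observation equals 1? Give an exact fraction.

26/37

obs 1: x=1 → posterior Beta(11/3, 5/3)
obs 2: x=1 → posterior Beta(14/3, 5/3)
obs 3: x=0 → posterior Beta(14/3, 8/3)
obs 4: x=0 → posterior Beta(14/3, 11/3)
obs 5: x=1 → posterior Beta(17/3, 11/3)
obs 6: x=1 → posterior Beta(20/3, 11/3)
obs 7: x=1 → posterior Beta(23/3, 11/3)
obs 8: x=1 → posterior Beta(26/3, 11/3)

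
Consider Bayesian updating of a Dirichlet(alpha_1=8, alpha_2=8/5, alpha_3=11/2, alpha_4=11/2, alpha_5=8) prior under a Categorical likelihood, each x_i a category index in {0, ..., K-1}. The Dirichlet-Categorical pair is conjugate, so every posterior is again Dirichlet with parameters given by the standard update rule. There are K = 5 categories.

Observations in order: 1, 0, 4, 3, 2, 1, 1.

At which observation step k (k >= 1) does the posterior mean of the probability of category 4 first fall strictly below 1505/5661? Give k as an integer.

k = 2

obs 1: x=1 → posterior Dirichlet(8, 13/5, 11/2, 11/2, 8)
obs 2: x=0 → posterior Dirichlet(9, 13/5, 11/2, 11/2, 8)
obs 3: x=4 → posterior Dirichlet(9, 13/5, 11/2, 11/2, 9)
obs 4: x=3 → posterior Dirichlet(9, 13/5, 11/2, 13/2, 9)
obs 5: x=2 → posterior Dirichlet(9, 13/5, 13/2, 13/2, 9)
obs 6: x=1 → posterior Dirichlet(9, 18/5, 13/2, 13/2, 9)
obs 7: x=1 → posterior Dirichlet(9, 23/5, 13/2, 13/2, 9)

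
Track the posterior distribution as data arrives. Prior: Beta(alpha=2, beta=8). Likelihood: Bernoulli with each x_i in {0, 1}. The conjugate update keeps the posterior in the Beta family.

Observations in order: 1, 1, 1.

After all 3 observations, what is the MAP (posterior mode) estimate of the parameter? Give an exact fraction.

4/11

obs 1: x=1 → posterior Beta(3, 8)
obs 2: x=1 → posterior Beta(4, 8)
obs 3: x=1 → posterior Beta(5, 8)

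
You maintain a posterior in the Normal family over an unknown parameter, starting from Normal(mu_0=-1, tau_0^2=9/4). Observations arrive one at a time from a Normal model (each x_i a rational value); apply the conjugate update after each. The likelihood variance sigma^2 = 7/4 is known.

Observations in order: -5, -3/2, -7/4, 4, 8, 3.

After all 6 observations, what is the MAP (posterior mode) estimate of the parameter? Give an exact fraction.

215/244

obs 1: x=-5 → posterior Normal(-13/4, 63/64)
obs 2: x=-3/2 → posterior Normal(-131/50, 63/100)
obs 3: x=-7/4 → posterior Normal(-325/136, 63/136)
obs 4: x=4 → posterior Normal(-181/172, 63/172)
obs 5: x=8 → posterior Normal(107/208, 63/208)
obs 6: x=3 → posterior Normal(215/244, 63/244)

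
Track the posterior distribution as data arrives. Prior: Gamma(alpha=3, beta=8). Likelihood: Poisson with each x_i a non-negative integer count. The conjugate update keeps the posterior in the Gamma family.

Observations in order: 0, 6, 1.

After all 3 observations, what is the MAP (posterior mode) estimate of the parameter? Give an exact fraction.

9/11

obs 1: x=0 → posterior Gamma(3, 9)
obs 2: x=6 → posterior Gamma(9, 10)
obs 3: x=1 → posterior Gamma(10, 11)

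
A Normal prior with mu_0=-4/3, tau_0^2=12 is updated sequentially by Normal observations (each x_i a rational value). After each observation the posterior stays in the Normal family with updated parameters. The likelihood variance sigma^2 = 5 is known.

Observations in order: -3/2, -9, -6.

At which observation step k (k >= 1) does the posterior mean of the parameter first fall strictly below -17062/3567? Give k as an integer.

k = 3

obs 1: x=-3/2 → posterior Normal(-74/51, 60/17)
obs 2: x=-9 → posterior Normal(-398/87, 60/29)
obs 3: x=-6 → posterior Normal(-614/123, 60/41)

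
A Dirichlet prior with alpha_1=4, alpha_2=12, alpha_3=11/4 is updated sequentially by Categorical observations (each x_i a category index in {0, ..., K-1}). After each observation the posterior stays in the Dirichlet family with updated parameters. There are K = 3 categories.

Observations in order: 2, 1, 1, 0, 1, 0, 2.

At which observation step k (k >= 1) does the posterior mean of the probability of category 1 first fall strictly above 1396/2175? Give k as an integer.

k = 3

obs 1: x=2 → posterior Dirichlet(4, 12, 15/4)
obs 2: x=1 → posterior Dirichlet(4, 13, 15/4)
obs 3: x=1 → posterior Dirichlet(4, 14, 15/4)
obs 4: x=0 → posterior Dirichlet(5, 14, 15/4)
obs 5: x=1 → posterior Dirichlet(5, 15, 15/4)
obs 6: x=0 → posterior Dirichlet(6, 15, 15/4)
obs 7: x=2 → posterior Dirichlet(6, 15, 19/4)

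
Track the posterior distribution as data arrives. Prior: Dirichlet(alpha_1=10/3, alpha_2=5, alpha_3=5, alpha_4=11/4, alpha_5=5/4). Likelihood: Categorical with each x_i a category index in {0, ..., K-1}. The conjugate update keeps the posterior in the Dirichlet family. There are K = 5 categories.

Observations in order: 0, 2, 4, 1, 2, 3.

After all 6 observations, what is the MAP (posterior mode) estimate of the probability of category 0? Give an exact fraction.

2/11

obs 1: x=0 → posterior Dirichlet(13/3, 5, 5, 11/4, 5/4)
obs 2: x=2 → posterior Dirichlet(13/3, 5, 6, 11/4, 5/4)
obs 3: x=4 → posterior Dirichlet(13/3, 5, 6, 11/4, 9/4)
obs 4: x=1 → posterior Dirichlet(13/3, 6, 6, 11/4, 9/4)
obs 5: x=2 → posterior Dirichlet(13/3, 6, 7, 11/4, 9/4)
obs 6: x=3 → posterior Dirichlet(13/3, 6, 7, 15/4, 9/4)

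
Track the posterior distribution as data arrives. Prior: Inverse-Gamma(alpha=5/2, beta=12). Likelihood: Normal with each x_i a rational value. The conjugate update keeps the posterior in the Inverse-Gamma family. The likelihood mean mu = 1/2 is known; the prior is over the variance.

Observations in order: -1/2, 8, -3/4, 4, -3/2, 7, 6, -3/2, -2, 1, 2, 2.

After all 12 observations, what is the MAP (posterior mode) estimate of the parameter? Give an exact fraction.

obs 1: x=-1/2 → posterior Inverse-Gamma(3, 25/2)
obs 2: x=8 → posterior Inverse-Gamma(7/2, 325/8)
obs 3: x=-3/4 → posterior Inverse-Gamma(4, 1325/32)
obs 4: x=4 → posterior Inverse-Gamma(9/2, 1521/32)
obs 5: x=-3/2 → posterior Inverse-Gamma(5, 1585/32)
obs 6: x=7 → posterior Inverse-Gamma(11/2, 2261/32)
obs 7: x=6 → posterior Inverse-Gamma(6, 2745/32)
obs 8: x=-3/2 → posterior Inverse-Gamma(13/2, 2809/32)
obs 9: x=-2 → posterior Inverse-Gamma(7, 2909/32)
obs 10: x=1 → posterior Inverse-Gamma(15/2, 2913/32)
obs 11: x=2 → posterior Inverse-Gamma(8, 2949/32)
obs 12: x=2 → posterior Inverse-Gamma(17/2, 2985/32)

2985/304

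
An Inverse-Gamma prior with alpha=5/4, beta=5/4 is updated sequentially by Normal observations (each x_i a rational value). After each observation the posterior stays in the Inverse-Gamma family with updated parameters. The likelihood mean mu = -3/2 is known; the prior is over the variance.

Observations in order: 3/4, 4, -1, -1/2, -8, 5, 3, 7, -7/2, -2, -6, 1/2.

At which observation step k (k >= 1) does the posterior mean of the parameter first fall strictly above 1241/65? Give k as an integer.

k = 7

obs 1: x=3/4 → posterior Inverse-Gamma(7/4, 121/32)
obs 2: x=4 → posterior Inverse-Gamma(9/4, 605/32)
obs 3: x=-1 → posterior Inverse-Gamma(11/4, 609/32)
obs 4: x=-1/2 → posterior Inverse-Gamma(13/4, 625/32)
obs 5: x=-8 → posterior Inverse-Gamma(15/4, 1301/32)
obs 6: x=5 → posterior Inverse-Gamma(17/4, 1977/32)
obs 7: x=3 → posterior Inverse-Gamma(19/4, 2301/32)
obs 8: x=7 → posterior Inverse-Gamma(21/4, 3457/32)
obs 9: x=-7/2 → posterior Inverse-Gamma(23/4, 3521/32)
obs 10: x=-2 → posterior Inverse-Gamma(25/4, 3525/32)
obs 11: x=-6 → posterior Inverse-Gamma(27/4, 3849/32)
obs 12: x=1/2 → posterior Inverse-Gamma(29/4, 3913/32)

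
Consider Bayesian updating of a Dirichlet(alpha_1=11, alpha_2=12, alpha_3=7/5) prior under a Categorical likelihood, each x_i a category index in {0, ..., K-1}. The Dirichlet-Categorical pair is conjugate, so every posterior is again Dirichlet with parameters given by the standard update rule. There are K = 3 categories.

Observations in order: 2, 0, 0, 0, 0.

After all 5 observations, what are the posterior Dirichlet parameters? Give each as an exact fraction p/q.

obs 1: x=2 → posterior Dirichlet(11, 12, 12/5)
obs 2: x=0 → posterior Dirichlet(12, 12, 12/5)
obs 3: x=0 → posterior Dirichlet(13, 12, 12/5)
obs 4: x=0 → posterior Dirichlet(14, 12, 12/5)
obs 5: x=0 → posterior Dirichlet(15, 12, 12/5)

alpha_1=15, alpha_2=12, alpha_3=12/5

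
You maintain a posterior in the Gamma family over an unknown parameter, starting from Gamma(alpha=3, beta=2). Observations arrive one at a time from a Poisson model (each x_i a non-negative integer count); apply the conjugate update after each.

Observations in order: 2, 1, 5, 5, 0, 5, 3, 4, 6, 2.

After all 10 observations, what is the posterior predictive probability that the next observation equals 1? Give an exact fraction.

25516867499463306433728395052344489803776/164400841185494513395503358052498933338333

obs 1: x=2 → posterior Gamma(5, 3)
obs 2: x=1 → posterior Gamma(6, 4)
obs 3: x=5 → posterior Gamma(11, 5)
obs 4: x=5 → posterior Gamma(16, 6)
obs 5: x=0 → posterior Gamma(16, 7)
obs 6: x=5 → posterior Gamma(21, 8)
obs 7: x=3 → posterior Gamma(24, 9)
obs 8: x=4 → posterior Gamma(28, 10)
obs 9: x=6 → posterior Gamma(34, 11)
obs 10: x=2 → posterior Gamma(36, 12)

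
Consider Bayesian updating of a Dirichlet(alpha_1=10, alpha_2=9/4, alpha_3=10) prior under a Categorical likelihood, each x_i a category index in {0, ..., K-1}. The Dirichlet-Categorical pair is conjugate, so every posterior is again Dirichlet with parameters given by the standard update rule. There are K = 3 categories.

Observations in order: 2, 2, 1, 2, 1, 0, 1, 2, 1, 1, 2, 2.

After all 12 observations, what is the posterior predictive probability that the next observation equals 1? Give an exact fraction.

29/137

obs 1: x=2 → posterior Dirichlet(10, 9/4, 11)
obs 2: x=2 → posterior Dirichlet(10, 9/4, 12)
obs 3: x=1 → posterior Dirichlet(10, 13/4, 12)
obs 4: x=2 → posterior Dirichlet(10, 13/4, 13)
obs 5: x=1 → posterior Dirichlet(10, 17/4, 13)
obs 6: x=0 → posterior Dirichlet(11, 17/4, 13)
obs 7: x=1 → posterior Dirichlet(11, 21/4, 13)
obs 8: x=2 → posterior Dirichlet(11, 21/4, 14)
obs 9: x=1 → posterior Dirichlet(11, 25/4, 14)
obs 10: x=1 → posterior Dirichlet(11, 29/4, 14)
obs 11: x=2 → posterior Dirichlet(11, 29/4, 15)
obs 12: x=2 → posterior Dirichlet(11, 29/4, 16)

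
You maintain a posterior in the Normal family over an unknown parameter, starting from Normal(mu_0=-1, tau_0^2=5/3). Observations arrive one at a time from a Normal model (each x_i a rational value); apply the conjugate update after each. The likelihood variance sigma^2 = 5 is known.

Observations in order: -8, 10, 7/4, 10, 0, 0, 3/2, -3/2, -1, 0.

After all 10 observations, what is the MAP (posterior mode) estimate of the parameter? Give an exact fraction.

obs 1: x=-8 → posterior Normal(-11/4, 5/4)
obs 2: x=10 → posterior Normal(-1/5, 1)
obs 3: x=7/4 → posterior Normal(1/8, 5/6)
obs 4: x=10 → posterior Normal(43/28, 5/7)
obs 5: x=0 → posterior Normal(43/32, 5/8)
obs 6: x=0 → posterior Normal(43/36, 5/9)
obs 7: x=3/2 → posterior Normal(49/40, 1/2)
obs 8: x=-3/2 → posterior Normal(43/44, 5/11)
obs 9: x=-1 → posterior Normal(13/16, 5/12)
obs 10: x=0 → posterior Normal(3/4, 5/13)

3/4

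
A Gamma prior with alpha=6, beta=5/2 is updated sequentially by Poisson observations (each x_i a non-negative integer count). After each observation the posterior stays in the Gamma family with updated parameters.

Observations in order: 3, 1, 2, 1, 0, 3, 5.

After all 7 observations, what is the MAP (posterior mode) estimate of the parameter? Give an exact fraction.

obs 1: x=3 → posterior Gamma(9, 7/2)
obs 2: x=1 → posterior Gamma(10, 9/2)
obs 3: x=2 → posterior Gamma(12, 11/2)
obs 4: x=1 → posterior Gamma(13, 13/2)
obs 5: x=0 → posterior Gamma(13, 15/2)
obs 6: x=3 → posterior Gamma(16, 17/2)
obs 7: x=5 → posterior Gamma(21, 19/2)

40/19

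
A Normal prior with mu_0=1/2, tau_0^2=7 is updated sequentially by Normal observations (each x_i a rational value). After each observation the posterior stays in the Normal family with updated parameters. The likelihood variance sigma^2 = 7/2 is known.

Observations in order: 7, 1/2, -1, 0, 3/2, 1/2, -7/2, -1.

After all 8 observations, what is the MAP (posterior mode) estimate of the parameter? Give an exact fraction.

1/2

obs 1: x=7 → posterior Normal(29/6, 7/3)
obs 2: x=1/2 → posterior Normal(31/10, 7/5)
obs 3: x=-1 → posterior Normal(27/14, 1)
obs 4: x=0 → posterior Normal(3/2, 7/9)
obs 5: x=3/2 → posterior Normal(3/2, 7/11)
obs 6: x=1/2 → posterior Normal(35/26, 7/13)
obs 7: x=-7/2 → posterior Normal(7/10, 7/15)
obs 8: x=-1 → posterior Normal(1/2, 7/17)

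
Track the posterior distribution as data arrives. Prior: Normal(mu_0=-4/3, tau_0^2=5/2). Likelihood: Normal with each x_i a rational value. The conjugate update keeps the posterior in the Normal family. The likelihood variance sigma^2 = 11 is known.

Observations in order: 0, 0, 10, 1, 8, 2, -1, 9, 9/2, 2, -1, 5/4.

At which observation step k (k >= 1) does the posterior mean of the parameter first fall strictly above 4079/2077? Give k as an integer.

obs 1: x=0 → posterior Normal(-88/81, 55/27)
obs 2: x=0 → posterior Normal(-11/12, 55/32)
obs 3: x=10 → posterior Normal(62/111, 55/37)
obs 4: x=1 → posterior Normal(11/18, 55/42)
obs 5: x=8 → posterior Normal(197/141, 55/47)
obs 6: x=2 → posterior Normal(227/156, 55/52)
obs 7: x=-1 → posterior Normal(212/171, 55/57)
obs 8: x=9 → posterior Normal(347/186, 55/62)
obs 9: x=9/2 → posterior Normal(829/402, 55/67)
obs 10: x=2 → posterior Normal(889/432, 55/72)
obs 11: x=-1 → posterior Normal(859/462, 5/7)
obs 12: x=5/4 → posterior Normal(1793/984, 55/82)

k = 9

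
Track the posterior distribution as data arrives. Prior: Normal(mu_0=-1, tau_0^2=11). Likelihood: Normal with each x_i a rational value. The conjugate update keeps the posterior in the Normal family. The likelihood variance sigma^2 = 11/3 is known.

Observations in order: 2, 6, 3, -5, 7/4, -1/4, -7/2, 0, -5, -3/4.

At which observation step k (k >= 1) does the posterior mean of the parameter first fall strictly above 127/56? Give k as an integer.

k = 2

obs 1: x=2 → posterior Normal(5/4, 11/4)
obs 2: x=6 → posterior Normal(23/7, 11/7)
obs 3: x=3 → posterior Normal(16/5, 11/10)
obs 4: x=-5 → posterior Normal(17/13, 11/13)
obs 5: x=7/4 → posterior Normal(89/64, 11/16)
obs 6: x=-1/4 → posterior Normal(43/38, 11/19)
obs 7: x=-7/2 → posterior Normal(1/2, 1/2)
obs 8: x=0 → posterior Normal(11/25, 11/25)
obs 9: x=-5 → posterior Normal(-1/7, 11/28)
obs 10: x=-3/4 → posterior Normal(-25/124, 11/31)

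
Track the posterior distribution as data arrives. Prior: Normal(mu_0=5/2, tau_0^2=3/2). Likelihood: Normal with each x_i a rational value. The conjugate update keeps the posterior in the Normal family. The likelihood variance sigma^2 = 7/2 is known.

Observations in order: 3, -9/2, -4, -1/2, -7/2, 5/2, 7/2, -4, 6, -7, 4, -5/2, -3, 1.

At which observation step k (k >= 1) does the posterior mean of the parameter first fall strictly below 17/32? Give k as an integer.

obs 1: x=3 → posterior Normal(53/20, 21/20)
obs 2: x=-9/2 → posterior Normal(1, 21/26)
obs 3: x=-4 → posterior Normal(1/16, 21/32)
obs 4: x=-1/2 → posterior Normal(-1/38, 21/38)
obs 5: x=-7/2 → posterior Normal(-1/2, 21/44)
obs 6: x=5/2 → posterior Normal(-7/50, 21/50)
obs 7: x=7/2 → posterior Normal(1/4, 3/8)
obs 8: x=-4 → posterior Normal(-5/31, 21/62)
obs 9: x=6 → posterior Normal(13/34, 21/68)
obs 10: x=-7 → posterior Normal(-8/37, 21/74)
obs 11: x=4 → posterior Normal(1/10, 21/80)
obs 12: x=-5/2 → posterior Normal(-7/86, 21/86)
obs 13: x=-3 → posterior Normal(-25/92, 21/92)
obs 14: x=1 → posterior Normal(-19/98, 3/14)

k = 3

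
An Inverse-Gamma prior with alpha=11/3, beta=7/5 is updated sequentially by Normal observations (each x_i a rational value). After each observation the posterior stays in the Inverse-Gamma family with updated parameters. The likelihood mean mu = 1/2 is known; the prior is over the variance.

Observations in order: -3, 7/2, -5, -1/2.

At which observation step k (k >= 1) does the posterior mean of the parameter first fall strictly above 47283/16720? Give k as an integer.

obs 1: x=-3 → posterior Inverse-Gamma(25/6, 301/40)
obs 2: x=7/2 → posterior Inverse-Gamma(14/3, 481/40)
obs 3: x=-5 → posterior Inverse-Gamma(31/6, 543/20)
obs 4: x=-1/2 → posterior Inverse-Gamma(17/3, 553/20)

k = 2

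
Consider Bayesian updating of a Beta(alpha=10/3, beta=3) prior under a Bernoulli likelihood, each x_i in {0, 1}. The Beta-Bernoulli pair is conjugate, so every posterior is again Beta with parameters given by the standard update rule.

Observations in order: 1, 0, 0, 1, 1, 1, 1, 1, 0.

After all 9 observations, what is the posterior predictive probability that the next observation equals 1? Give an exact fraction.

obs 1: x=1 → posterior Beta(13/3, 3)
obs 2: x=0 → posterior Beta(13/3, 4)
obs 3: x=0 → posterior Beta(13/3, 5)
obs 4: x=1 → posterior Beta(16/3, 5)
obs 5: x=1 → posterior Beta(19/3, 5)
obs 6: x=1 → posterior Beta(22/3, 5)
obs 7: x=1 → posterior Beta(25/3, 5)
obs 8: x=1 → posterior Beta(28/3, 5)
obs 9: x=0 → posterior Beta(28/3, 6)

14/23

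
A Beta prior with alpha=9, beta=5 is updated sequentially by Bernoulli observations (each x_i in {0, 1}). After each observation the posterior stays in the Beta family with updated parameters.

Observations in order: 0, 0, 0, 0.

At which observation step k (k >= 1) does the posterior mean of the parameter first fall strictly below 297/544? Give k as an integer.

obs 1: x=0 → posterior Beta(9, 6)
obs 2: x=0 → posterior Beta(9, 7)
obs 3: x=0 → posterior Beta(9, 8)
obs 4: x=0 → posterior Beta(9, 9)

k = 3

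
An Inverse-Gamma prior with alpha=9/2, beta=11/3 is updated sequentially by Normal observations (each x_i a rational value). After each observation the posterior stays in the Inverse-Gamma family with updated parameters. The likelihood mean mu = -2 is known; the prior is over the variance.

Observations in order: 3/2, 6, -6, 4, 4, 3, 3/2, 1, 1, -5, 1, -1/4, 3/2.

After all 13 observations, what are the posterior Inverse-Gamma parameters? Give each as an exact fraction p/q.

alpha=11, beta=12487/96

obs 1: x=3/2 → posterior Inverse-Gamma(5, 235/24)
obs 2: x=6 → posterior Inverse-Gamma(11/2, 1003/24)
obs 3: x=-6 → posterior Inverse-Gamma(6, 1195/24)
obs 4: x=4 → posterior Inverse-Gamma(13/2, 1627/24)
obs 5: x=4 → posterior Inverse-Gamma(7, 2059/24)
obs 6: x=3 → posterior Inverse-Gamma(15/2, 2359/24)
obs 7: x=3/2 → posterior Inverse-Gamma(8, 1253/12)
obs 8: x=1 → posterior Inverse-Gamma(17/2, 1307/12)
obs 9: x=1 → posterior Inverse-Gamma(9, 1361/12)
obs 10: x=-5 → posterior Inverse-Gamma(19/2, 1415/12)
obs 11: x=1 → posterior Inverse-Gamma(10, 1469/12)
obs 12: x=-1/4 → posterior Inverse-Gamma(21/2, 11899/96)
obs 13: x=3/2 → posterior Inverse-Gamma(11, 12487/96)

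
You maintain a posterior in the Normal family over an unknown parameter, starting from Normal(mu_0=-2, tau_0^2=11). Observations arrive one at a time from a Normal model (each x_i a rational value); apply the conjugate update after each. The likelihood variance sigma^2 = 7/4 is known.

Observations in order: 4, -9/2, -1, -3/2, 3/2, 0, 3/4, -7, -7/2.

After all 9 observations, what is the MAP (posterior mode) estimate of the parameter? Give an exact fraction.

-509/403

obs 1: x=4 → posterior Normal(54/17, 77/51)
obs 2: x=-9/2 → posterior Normal(-36/95, 77/95)
obs 3: x=-1 → posterior Normal(-80/139, 77/139)
obs 4: x=-3/2 → posterior Normal(-146/183, 77/183)
obs 5: x=3/2 → posterior Normal(-80/227, 77/227)
obs 6: x=0 → posterior Normal(-80/271, 77/271)
obs 7: x=3/4 → posterior Normal(-47/315, 11/45)
obs 8: x=-7 → posterior Normal(-355/359, 77/359)
obs 9: x=-7/2 → posterior Normal(-509/403, 77/403)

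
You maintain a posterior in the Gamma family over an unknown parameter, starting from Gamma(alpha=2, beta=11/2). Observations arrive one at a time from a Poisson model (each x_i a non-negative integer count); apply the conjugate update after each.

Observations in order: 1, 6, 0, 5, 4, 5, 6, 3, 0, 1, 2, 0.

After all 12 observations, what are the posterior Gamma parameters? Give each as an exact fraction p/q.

alpha=35, beta=35/2

obs 1: x=1 → posterior Gamma(3, 13/2)
obs 2: x=6 → posterior Gamma(9, 15/2)
obs 3: x=0 → posterior Gamma(9, 17/2)
obs 4: x=5 → posterior Gamma(14, 19/2)
obs 5: x=4 → posterior Gamma(18, 21/2)
obs 6: x=5 → posterior Gamma(23, 23/2)
obs 7: x=6 → posterior Gamma(29, 25/2)
obs 8: x=3 → posterior Gamma(32, 27/2)
obs 9: x=0 → posterior Gamma(32, 29/2)
obs 10: x=1 → posterior Gamma(33, 31/2)
obs 11: x=2 → posterior Gamma(35, 33/2)
obs 12: x=0 → posterior Gamma(35, 35/2)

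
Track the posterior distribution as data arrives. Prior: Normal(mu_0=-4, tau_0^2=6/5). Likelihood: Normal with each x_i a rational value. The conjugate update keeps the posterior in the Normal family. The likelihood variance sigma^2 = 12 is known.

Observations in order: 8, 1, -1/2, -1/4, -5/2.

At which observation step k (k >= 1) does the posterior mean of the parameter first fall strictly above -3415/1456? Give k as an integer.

obs 1: x=8 → posterior Normal(-32/11, 12/11)
obs 2: x=1 → posterior Normal(-31/12, 1)
obs 3: x=-1/2 → posterior Normal(-63/26, 12/13)
obs 4: x=-1/4 → posterior Normal(-127/56, 6/7)
obs 5: x=-5/2 → posterior Normal(-137/60, 4/5)

k = 4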